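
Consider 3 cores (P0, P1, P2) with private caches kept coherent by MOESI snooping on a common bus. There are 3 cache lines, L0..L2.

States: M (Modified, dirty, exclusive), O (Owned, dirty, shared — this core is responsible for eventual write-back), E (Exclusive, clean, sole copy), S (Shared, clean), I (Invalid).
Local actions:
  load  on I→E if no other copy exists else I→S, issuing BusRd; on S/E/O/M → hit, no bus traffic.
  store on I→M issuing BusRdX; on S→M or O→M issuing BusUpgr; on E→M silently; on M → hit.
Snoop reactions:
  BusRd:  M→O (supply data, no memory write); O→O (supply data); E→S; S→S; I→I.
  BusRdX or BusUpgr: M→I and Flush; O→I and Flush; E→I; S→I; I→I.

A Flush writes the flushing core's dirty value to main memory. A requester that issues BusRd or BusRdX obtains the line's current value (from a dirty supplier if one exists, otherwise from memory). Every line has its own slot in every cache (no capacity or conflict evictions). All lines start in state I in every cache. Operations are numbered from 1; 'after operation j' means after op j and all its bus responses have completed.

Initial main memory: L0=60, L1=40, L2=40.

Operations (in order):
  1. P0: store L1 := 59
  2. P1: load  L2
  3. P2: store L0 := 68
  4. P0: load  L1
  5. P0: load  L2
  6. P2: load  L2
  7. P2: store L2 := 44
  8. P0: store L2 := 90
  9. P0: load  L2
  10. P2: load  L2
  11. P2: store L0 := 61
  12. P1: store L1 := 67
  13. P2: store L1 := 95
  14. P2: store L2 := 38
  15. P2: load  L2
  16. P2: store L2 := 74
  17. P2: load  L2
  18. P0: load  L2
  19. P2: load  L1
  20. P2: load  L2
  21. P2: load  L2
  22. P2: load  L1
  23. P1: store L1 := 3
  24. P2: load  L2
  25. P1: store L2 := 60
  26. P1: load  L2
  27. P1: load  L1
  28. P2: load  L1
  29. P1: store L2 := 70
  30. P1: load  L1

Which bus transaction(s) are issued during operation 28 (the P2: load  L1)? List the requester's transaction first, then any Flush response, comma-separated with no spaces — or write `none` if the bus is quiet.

bus = BusRd

  op1 P0: store L1 := 59 → M/I/I on L1; bus BusRdX; mem=40
  op2 P1: load  L2 → I/E/I on L2; bus BusRd; mem=40
  op3 P2: store L0 := 68 → I/I/M on L0; bus BusRdX; mem=60
  op4 P0: load  L1 → M/I/I on L1; bus (none); mem=40
  op5 P0: load  L2 → S/S/I on L2; bus BusRd; mem=40
  op6 P2: load  L2 → S/S/S on L2; bus BusRd; mem=40
  op7 P2: store L2 := 44 → I/I/M on L2; bus BusUpgr; mem=40
  op8 P0: store L2 := 90 → M/I/I on L2; bus BusRdX Flush; mem=44
  op9 P0: load  L2 → M/I/I on L2; bus (none); mem=44
  op10 P2: load  L2 → O/I/S on L2; bus BusRd; mem=44
  op11 P2: store L0 := 61 → I/I/M on L0; bus (none); mem=60
  op12 P1: store L1 := 67 → I/M/I on L1; bus BusRdX Flush; mem=59
  op13 P2: store L1 := 95 → I/I/M on L1; bus BusRdX Flush; mem=67
  op14 P2: store L2 := 38 → I/I/M on L2; bus BusUpgr Flush; mem=90
  op15 P2: load  L2 → I/I/M on L2; bus (none); mem=90
  op16 P2: store L2 := 74 → I/I/M on L2; bus (none); mem=90
  op17 P2: load  L2 → I/I/M on L2; bus (none); mem=90
  op18 P0: load  L2 → S/I/O on L2; bus BusRd; mem=90
  op19 P2: load  L1 → I/I/M on L1; bus (none); mem=67
  op20 P2: load  L2 → S/I/O on L2; bus (none); mem=90
  op21 P2: load  L2 → S/I/O on L2; bus (none); mem=90
  op22 P2: load  L1 → I/I/M on L1; bus (none); mem=67
  op23 P1: store L1 := 3 → I/M/I on L1; bus BusRdX Flush; mem=95
  op24 P2: load  L2 → S/I/O on L2; bus (none); mem=90
  op25 P1: store L2 := 60 → I/M/I on L2; bus BusRdX Flush; mem=74
  op26 P1: load  L2 → I/M/I on L2; bus (none); mem=74
  op27 P1: load  L1 → I/M/I on L1; bus (none); mem=95
  op28 P2: load  L1 → I/O/S on L1; bus BusRd; mem=95
  op29 P1: store L2 := 70 → I/M/I on L2; bus (none); mem=74
  op30 P1: load  L1 → I/O/S on L1; bus (none); mem=95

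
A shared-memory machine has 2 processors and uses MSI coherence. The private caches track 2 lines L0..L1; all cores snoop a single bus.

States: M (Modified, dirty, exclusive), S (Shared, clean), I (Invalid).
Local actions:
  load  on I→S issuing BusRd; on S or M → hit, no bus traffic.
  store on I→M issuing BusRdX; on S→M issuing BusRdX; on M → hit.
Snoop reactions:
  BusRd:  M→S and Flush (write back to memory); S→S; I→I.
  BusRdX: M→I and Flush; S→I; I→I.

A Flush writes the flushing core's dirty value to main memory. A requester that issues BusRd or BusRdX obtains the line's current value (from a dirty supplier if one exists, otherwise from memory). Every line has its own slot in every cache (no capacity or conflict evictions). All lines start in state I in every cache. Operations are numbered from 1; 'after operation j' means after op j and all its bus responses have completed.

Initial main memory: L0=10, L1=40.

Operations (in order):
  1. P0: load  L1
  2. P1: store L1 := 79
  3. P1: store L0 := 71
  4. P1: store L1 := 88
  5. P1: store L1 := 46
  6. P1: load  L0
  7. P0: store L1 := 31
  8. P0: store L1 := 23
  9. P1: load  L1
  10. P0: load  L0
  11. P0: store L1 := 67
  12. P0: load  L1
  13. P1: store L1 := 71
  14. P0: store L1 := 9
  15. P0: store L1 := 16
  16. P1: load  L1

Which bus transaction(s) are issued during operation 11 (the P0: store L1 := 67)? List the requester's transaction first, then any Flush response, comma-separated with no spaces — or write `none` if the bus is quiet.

[1] P0: load  L1 | P0:S(40), P1:I | bus: BusRd
[2] P1: store L1 := 79 | P0:I, P1:M(79) | bus: BusRdX
[3] P1: store L0 := 71 | P0:I, P1:M(71) | bus: BusRdX
[4] P1: store L1 := 88 | P0:I, P1:M(88) | bus: none
[5] P1: store L1 := 46 | P0:I, P1:M(46) | bus: none
[6] P1: load  L0 | P0:I, P1:M(71) | bus: none
[7] P0: store L1 := 31 | P0:M(31), P1:I | bus: BusRdX,Flush
[8] P0: store L1 := 23 | P0:M(23), P1:I | bus: none
[9] P1: load  L1 | P0:S(23), P1:S(23) | bus: BusRd,Flush
[10] P0: load  L0 | P0:S(71), P1:S(71) | bus: BusRd,Flush
[11] P0: store L1 := 67 | P0:M(67), P1:I | bus: BusRdX
[12] P0: load  L1 | P0:M(67), P1:I | bus: none
[13] P1: store L1 := 71 | P0:I, P1:M(71) | bus: BusRdX,Flush
[14] P0: store L1 := 9 | P0:M(9), P1:I | bus: BusRdX,Flush
[15] P0: store L1 := 16 | P0:M(16), P1:I | bus: none
[16] P1: load  L1 | P0:S(16), P1:S(16) | bus: BusRd,Flush

bus = BusRdX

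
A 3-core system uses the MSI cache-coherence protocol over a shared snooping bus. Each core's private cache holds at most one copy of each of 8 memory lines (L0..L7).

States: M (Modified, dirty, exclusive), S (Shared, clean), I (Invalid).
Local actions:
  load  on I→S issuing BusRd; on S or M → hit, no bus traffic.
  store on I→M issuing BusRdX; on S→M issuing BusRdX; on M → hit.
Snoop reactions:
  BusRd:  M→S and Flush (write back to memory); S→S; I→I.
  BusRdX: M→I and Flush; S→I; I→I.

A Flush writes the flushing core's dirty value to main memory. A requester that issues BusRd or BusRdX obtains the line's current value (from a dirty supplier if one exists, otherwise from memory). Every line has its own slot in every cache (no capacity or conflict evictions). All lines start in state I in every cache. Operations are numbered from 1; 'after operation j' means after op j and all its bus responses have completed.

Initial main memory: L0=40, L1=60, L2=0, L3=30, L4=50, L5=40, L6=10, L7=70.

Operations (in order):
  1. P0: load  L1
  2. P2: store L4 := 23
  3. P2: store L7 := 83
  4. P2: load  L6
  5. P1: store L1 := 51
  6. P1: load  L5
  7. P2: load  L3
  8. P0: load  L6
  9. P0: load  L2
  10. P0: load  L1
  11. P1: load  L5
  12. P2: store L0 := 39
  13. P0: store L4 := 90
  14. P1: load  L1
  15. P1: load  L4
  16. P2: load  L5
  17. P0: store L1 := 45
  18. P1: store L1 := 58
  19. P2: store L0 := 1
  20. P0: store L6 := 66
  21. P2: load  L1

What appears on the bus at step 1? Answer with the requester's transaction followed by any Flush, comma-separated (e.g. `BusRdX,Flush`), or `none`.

step 1: P0: load  L1  ⟶  SII  (L1)  txn=BusRd  M[L1]=60
step 2: P2: store L4 := 23  ⟶  IIM  (L4)  txn=BusRdX  M[L4]=50
step 3: P2: store L7 := 83  ⟶  IIM  (L7)  txn=BusRdX  M[L7]=70
step 4: P2: load  L6  ⟶  IIS  (L6)  txn=BusRd  M[L6]=10
step 5: P1: store L1 := 51  ⟶  IMI  (L1)  txn=BusRdX  M[L1]=60
step 6: P1: load  L5  ⟶  ISI  (L5)  txn=BusRd  M[L5]=40
step 7: P2: load  L3  ⟶  IIS  (L3)  txn=BusRd  M[L3]=30
step 8: P0: load  L6  ⟶  SIS  (L6)  txn=BusRd  M[L6]=10
step 9: P0: load  L2  ⟶  SII  (L2)  txn=BusRd  M[L2]=0
step 10: P0: load  L1  ⟶  SSI  (L1)  txn=BusRd+Flush  M[L1]=51
step 11: P1: load  L5  ⟶  ISI  (L5)  txn=∅  M[L5]=40
step 12: P2: store L0 := 39  ⟶  IIM  (L0)  txn=BusRdX  M[L0]=40
step 13: P0: store L4 := 90  ⟶  MII  (L4)  txn=BusRdX+Flush  M[L4]=23
step 14: P1: load  L1  ⟶  SSI  (L1)  txn=∅  M[L1]=51
step 15: P1: load  L4  ⟶  SSI  (L4)  txn=BusRd+Flush  M[L4]=90
step 16: P2: load  L5  ⟶  ISS  (L5)  txn=BusRd  M[L5]=40
step 17: P0: store L1 := 45  ⟶  MII  (L1)  txn=BusRdX  M[L1]=51
step 18: P1: store L1 := 58  ⟶  IMI  (L1)  txn=BusRdX+Flush  M[L1]=45
step 19: P2: store L0 := 1  ⟶  IIM  (L0)  txn=∅  M[L0]=40
step 20: P0: store L6 := 66  ⟶  MII  (L6)  txn=BusRdX  M[L6]=10
step 21: P2: load  L1  ⟶  ISS  (L1)  txn=BusRd+Flush  M[L1]=58

bus = BusRd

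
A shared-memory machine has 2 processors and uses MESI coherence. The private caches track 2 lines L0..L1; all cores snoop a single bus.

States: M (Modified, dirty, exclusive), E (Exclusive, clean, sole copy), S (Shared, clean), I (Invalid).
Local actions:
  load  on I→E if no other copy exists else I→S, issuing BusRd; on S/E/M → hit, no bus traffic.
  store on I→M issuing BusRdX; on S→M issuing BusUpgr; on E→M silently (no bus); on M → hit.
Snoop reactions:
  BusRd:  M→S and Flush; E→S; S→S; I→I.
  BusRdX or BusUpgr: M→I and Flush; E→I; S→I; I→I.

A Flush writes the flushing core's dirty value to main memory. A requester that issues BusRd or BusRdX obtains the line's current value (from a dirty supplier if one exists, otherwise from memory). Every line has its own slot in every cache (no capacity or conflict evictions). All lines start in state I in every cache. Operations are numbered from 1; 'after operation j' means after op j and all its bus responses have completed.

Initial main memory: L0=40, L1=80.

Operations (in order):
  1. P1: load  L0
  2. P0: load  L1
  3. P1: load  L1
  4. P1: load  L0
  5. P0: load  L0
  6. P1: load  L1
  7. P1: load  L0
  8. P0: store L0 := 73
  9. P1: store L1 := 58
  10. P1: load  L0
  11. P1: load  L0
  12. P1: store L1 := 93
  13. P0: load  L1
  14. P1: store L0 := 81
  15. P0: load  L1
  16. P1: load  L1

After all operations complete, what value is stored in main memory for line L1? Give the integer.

memory[L1] = 93

1. P1: load  L0  bus=[BusRd]  L0: P0=I P1=E  mem[L0]=40
2. P0: load  L1  bus=[BusRd]  L1: P0=E P1=I  mem[L1]=80
3. P1: load  L1  bus=[BusRd]  L1: P0=S P1=S  mem[L1]=80
4. P1: load  L0  bus=[-]  L0: P0=I P1=E  mem[L0]=40
5. P0: load  L0  bus=[BusRd]  L0: P0=S P1=S  mem[L0]=40
6. P1: load  L1  bus=[-]  L1: P0=S P1=S  mem[L1]=80
7. P1: load  L0  bus=[-]  L0: P0=S P1=S  mem[L0]=40
8. P0: store L0 := 73  bus=[BusUpgr]  L0: P0=M P1=I  mem[L0]=40
9. P1: store L1 := 58  bus=[BusUpgr]  L1: P0=I P1=M  mem[L1]=80
10. P1: load  L0  bus=[BusRd,Flush]  L0: P0=S P1=S  mem[L0]=73
11. P1: load  L0  bus=[-]  L0: P0=S P1=S  mem[L0]=73
12. P1: store L1 := 93  bus=[-]  L1: P0=I P1=M  mem[L1]=80
13. P0: load  L1  bus=[BusRd,Flush]  L1: P0=S P1=S  mem[L1]=93
14. P1: store L0 := 81  bus=[BusUpgr]  L0: P0=I P1=M  mem[L0]=73
15. P0: load  L1  bus=[-]  L1: P0=S P1=S  mem[L1]=93
16. P1: load  L1  bus=[-]  L1: P0=S P1=S  mem[L1]=93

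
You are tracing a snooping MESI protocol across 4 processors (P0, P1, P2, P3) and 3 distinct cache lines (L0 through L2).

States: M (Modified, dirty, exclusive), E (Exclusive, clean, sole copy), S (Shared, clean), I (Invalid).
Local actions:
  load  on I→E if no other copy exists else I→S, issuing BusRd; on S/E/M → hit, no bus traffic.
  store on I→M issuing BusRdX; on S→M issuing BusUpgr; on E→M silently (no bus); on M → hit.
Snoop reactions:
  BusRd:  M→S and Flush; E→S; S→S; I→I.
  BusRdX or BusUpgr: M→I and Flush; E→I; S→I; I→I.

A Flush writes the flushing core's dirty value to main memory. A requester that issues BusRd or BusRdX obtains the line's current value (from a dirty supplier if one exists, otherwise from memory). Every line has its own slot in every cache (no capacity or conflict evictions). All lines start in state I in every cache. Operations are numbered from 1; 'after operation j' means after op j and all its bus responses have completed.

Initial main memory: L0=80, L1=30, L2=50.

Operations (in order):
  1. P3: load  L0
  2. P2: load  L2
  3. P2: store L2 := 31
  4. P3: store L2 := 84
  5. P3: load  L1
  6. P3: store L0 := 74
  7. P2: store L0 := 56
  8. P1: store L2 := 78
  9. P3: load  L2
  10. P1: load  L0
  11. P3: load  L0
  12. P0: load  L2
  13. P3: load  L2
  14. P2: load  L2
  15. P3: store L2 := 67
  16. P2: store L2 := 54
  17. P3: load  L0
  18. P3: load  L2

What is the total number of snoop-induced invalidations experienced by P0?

invalidations = 1

  op1 P3: load  L0 → I/I/I/E on L0; bus BusRd; mem=80
  op2 P2: load  L2 → I/I/E/I on L2; bus BusRd; mem=50
  op3 P2: store L2 := 31 → I/I/M/I on L2; bus (none); mem=50
  op4 P3: store L2 := 84 → I/I/I/M on L2; bus BusRdX Flush; mem=31
  op5 P3: load  L1 → I/I/I/E on L1; bus BusRd; mem=30
  op6 P3: store L0 := 74 → I/I/I/M on L0; bus (none); mem=80
  op7 P2: store L0 := 56 → I/I/M/I on L0; bus BusRdX Flush; mem=74
  op8 P1: store L2 := 78 → I/M/I/I on L2; bus BusRdX Flush; mem=84
  op9 P3: load  L2 → I/S/I/S on L2; bus BusRd Flush; mem=78
  op10 P1: load  L0 → I/S/S/I on L0; bus BusRd Flush; mem=56
  op11 P3: load  L0 → I/S/S/S on L0; bus BusRd; mem=56
  op12 P0: load  L2 → S/S/I/S on L2; bus BusRd; mem=78
  op13 P3: load  L2 → S/S/I/S on L2; bus (none); mem=78
  op14 P2: load  L2 → S/S/S/S on L2; bus BusRd; mem=78
  op15 P3: store L2 := 67 → I/I/I/M on L2; bus BusUpgr; mem=78
  op16 P2: store L2 := 54 → I/I/M/I on L2; bus BusRdX Flush; mem=67
  op17 P3: load  L0 → I/S/S/S on L0; bus (none); mem=56
  op18 P3: load  L2 → I/I/S/S on L2; bus BusRd Flush; mem=54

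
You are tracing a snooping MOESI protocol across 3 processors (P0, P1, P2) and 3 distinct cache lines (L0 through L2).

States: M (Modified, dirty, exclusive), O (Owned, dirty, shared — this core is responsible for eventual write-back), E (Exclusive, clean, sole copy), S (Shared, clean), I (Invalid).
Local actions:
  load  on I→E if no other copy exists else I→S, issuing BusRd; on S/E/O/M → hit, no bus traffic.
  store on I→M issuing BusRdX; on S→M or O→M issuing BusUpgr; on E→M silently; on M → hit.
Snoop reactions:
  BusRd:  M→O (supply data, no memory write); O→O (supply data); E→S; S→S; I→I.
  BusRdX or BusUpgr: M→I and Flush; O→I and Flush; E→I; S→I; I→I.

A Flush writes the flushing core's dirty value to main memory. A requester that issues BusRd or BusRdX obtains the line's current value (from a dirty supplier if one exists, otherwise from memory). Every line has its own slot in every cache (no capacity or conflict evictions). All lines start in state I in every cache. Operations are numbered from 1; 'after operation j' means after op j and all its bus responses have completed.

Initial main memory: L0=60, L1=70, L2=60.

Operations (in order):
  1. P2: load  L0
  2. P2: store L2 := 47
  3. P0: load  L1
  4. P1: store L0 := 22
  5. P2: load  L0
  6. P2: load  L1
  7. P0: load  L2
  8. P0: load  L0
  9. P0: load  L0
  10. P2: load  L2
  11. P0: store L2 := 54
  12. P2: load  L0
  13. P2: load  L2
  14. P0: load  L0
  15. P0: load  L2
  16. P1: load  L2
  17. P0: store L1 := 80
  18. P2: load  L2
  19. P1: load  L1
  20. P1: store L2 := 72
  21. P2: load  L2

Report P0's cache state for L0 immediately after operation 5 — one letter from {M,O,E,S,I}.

state = I

  op1 P2: load  L0 → I/I/E on L0; bus BusRd; mem=60
  op2 P2: store L2 := 47 → I/I/M on L2; bus BusRdX; mem=60
  op3 P0: load  L1 → E/I/I on L1; bus BusRd; mem=70
  op4 P1: store L0 := 22 → I/M/I on L0; bus BusRdX; mem=60
  op5 P2: load  L0 → I/O/S on L0; bus BusRd; mem=60
  op6 P2: load  L1 → S/I/S on L1; bus BusRd; mem=70
  op7 P0: load  L2 → S/I/O on L2; bus BusRd; mem=60
  op8 P0: load  L0 → S/O/S on L0; bus BusRd; mem=60
  op9 P0: load  L0 → S/O/S on L0; bus (none); mem=60
  op10 P2: load  L2 → S/I/O on L2; bus (none); mem=60
  op11 P0: store L2 := 54 → M/I/I on L2; bus BusUpgr Flush; mem=47
  op12 P2: load  L0 → S/O/S on L0; bus (none); mem=60
  op13 P2: load  L2 → O/I/S on L2; bus BusRd; mem=47
  op14 P0: load  L0 → S/O/S on L0; bus (none); mem=60
  op15 P0: load  L2 → O/I/S on L2; bus (none); mem=47
  op16 P1: load  L2 → O/S/S on L2; bus BusRd; mem=47
  op17 P0: store L1 := 80 → M/I/I on L1; bus BusUpgr; mem=70
  op18 P2: load  L2 → O/S/S on L2; bus (none); mem=47
  op19 P1: load  L1 → O/S/I on L1; bus BusRd; mem=70
  op20 P1: store L2 := 72 → I/M/I on L2; bus BusUpgr Flush; mem=54
  op21 P2: load  L2 → I/O/S on L2; bus BusRd; mem=54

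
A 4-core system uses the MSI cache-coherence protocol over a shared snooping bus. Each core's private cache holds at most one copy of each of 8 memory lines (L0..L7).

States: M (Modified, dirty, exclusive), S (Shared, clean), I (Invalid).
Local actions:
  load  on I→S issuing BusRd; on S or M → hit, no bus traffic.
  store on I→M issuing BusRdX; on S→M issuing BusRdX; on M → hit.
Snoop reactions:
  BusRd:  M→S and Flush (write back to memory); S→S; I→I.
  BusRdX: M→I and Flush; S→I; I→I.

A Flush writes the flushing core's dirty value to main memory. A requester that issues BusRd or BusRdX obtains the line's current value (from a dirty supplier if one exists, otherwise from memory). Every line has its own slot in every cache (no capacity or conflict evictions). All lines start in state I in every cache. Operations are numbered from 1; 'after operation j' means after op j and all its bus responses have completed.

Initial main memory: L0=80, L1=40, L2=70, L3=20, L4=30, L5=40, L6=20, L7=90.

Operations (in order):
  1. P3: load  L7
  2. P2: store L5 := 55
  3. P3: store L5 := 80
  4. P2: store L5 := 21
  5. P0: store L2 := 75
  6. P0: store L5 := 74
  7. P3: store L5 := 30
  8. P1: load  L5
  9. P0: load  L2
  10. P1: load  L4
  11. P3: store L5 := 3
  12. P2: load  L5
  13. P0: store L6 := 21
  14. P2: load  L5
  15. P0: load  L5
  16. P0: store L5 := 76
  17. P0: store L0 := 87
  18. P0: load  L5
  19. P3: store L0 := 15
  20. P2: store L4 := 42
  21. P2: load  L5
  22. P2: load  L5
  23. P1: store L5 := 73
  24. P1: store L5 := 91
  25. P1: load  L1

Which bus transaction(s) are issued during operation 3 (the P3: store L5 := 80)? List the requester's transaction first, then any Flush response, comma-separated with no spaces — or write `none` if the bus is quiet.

step 1: P3: load  L7  ⟶  IIIS  (L7)  txn=BusRd  M[L7]=90
step 2: P2: store L5 := 55  ⟶  IIMI  (L5)  txn=BusRdX  M[L5]=40
step 3: P3: store L5 := 80  ⟶  IIIM  (L5)  txn=BusRdX+Flush  M[L5]=55
step 4: P2: store L5 := 21  ⟶  IIMI  (L5)  txn=BusRdX+Flush  M[L5]=80
step 5: P0: store L2 := 75  ⟶  MIII  (L2)  txn=BusRdX  M[L2]=70
step 6: P0: store L5 := 74  ⟶  MIII  (L5)  txn=BusRdX+Flush  M[L5]=21
step 7: P3: store L5 := 30  ⟶  IIIM  (L5)  txn=BusRdX+Flush  M[L5]=74
step 8: P1: load  L5  ⟶  ISIS  (L5)  txn=BusRd+Flush  M[L5]=30
step 9: P0: load  L2  ⟶  MIII  (L2)  txn=∅  M[L2]=70
step 10: P1: load  L4  ⟶  ISII  (L4)  txn=BusRd  M[L4]=30
step 11: P3: store L5 := 3  ⟶  IIIM  (L5)  txn=BusRdX  M[L5]=30
step 12: P2: load  L5  ⟶  IISS  (L5)  txn=BusRd+Flush  M[L5]=3
step 13: P0: store L6 := 21  ⟶  MIII  (L6)  txn=BusRdX  M[L6]=20
step 14: P2: load  L5  ⟶  IISS  (L5)  txn=∅  M[L5]=3
step 15: P0: load  L5  ⟶  SISS  (L5)  txn=BusRd  M[L5]=3
step 16: P0: store L5 := 76  ⟶  MIII  (L5)  txn=BusRdX  M[L5]=3
step 17: P0: store L0 := 87  ⟶  MIII  (L0)  txn=BusRdX  M[L0]=80
step 18: P0: load  L5  ⟶  MIII  (L5)  txn=∅  M[L5]=3
step 19: P3: store L0 := 15  ⟶  IIIM  (L0)  txn=BusRdX+Flush  M[L0]=87
step 20: P2: store L4 := 42  ⟶  IIMI  (L4)  txn=BusRdX  M[L4]=30
step 21: P2: load  L5  ⟶  SISI  (L5)  txn=BusRd+Flush  M[L5]=76
step 22: P2: load  L5  ⟶  SISI  (L5)  txn=∅  M[L5]=76
step 23: P1: store L5 := 73  ⟶  IMII  (L5)  txn=BusRdX  M[L5]=76
step 24: P1: store L5 := 91  ⟶  IMII  (L5)  txn=∅  M[L5]=76
step 25: P1: load  L1  ⟶  ISII  (L1)  txn=BusRd  M[L1]=40

bus = BusRdX,Flush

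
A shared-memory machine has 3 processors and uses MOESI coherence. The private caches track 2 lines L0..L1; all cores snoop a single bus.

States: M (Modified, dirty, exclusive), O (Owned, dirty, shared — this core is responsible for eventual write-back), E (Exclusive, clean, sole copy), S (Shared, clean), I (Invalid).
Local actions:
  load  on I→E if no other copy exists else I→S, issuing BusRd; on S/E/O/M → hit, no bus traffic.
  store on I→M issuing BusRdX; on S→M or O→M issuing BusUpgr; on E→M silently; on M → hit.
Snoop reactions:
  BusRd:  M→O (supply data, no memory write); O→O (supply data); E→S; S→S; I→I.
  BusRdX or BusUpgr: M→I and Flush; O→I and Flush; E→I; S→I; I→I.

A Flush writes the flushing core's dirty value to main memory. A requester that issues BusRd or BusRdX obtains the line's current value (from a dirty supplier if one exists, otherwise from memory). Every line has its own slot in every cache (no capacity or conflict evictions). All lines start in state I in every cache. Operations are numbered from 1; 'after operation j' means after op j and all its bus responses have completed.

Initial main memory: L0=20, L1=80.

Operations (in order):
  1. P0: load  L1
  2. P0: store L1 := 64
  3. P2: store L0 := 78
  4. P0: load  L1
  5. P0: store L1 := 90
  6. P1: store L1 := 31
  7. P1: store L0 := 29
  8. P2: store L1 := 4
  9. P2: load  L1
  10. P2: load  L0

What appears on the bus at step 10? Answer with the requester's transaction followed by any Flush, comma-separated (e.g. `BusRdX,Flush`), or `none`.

step 1: P0: load  L1  ⟶  EII  (L1)  txn=BusRd  M[L1]=80
step 2: P0: store L1 := 64  ⟶  MII  (L1)  txn=∅  M[L1]=80
step 3: P2: store L0 := 78  ⟶  IIM  (L0)  txn=BusRdX  M[L0]=20
step 4: P0: load  L1  ⟶  MII  (L1)  txn=∅  M[L1]=80
step 5: P0: store L1 := 90  ⟶  MII  (L1)  txn=∅  M[L1]=80
step 6: P1: store L1 := 31  ⟶  IMI  (L1)  txn=BusRdX+Flush  M[L1]=90
step 7: P1: store L0 := 29  ⟶  IMI  (L0)  txn=BusRdX+Flush  M[L0]=78
step 8: P2: store L1 := 4  ⟶  IIM  (L1)  txn=BusRdX+Flush  M[L1]=31
step 9: P2: load  L1  ⟶  IIM  (L1)  txn=∅  M[L1]=31
step 10: P2: load  L0  ⟶  IOS  (L0)  txn=BusRd  M[L0]=78

bus = BusRd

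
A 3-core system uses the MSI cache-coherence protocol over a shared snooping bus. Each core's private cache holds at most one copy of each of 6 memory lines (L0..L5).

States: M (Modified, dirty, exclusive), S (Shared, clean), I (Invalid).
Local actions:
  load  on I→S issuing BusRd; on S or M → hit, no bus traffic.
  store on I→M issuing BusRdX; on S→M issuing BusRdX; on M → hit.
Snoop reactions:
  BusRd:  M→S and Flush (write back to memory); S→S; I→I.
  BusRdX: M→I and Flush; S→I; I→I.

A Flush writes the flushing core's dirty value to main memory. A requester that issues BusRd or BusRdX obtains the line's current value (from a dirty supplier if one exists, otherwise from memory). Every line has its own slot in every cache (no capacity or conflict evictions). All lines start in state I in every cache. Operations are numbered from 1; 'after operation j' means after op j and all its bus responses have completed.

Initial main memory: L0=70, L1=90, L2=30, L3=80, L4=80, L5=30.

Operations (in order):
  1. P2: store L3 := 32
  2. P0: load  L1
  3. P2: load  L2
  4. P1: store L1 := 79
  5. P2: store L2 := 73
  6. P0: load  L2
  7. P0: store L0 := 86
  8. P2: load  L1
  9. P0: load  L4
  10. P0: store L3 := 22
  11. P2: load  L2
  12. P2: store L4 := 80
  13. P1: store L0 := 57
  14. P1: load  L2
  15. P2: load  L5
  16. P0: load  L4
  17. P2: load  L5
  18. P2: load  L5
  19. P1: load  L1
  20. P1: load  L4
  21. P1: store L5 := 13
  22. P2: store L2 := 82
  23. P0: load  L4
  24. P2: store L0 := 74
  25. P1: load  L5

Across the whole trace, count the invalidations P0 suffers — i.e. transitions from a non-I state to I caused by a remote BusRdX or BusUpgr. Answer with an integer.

[1] P2: store L3 := 32 | P0:I, P1:I, P2:M(32) | bus: BusRdX
[2] P0: load  L1 | P0:S(90), P1:I, P2:I | bus: BusRd
[3] P2: load  L2 | P0:I, P1:I, P2:S(30) | bus: BusRd
[4] P1: store L1 := 79 | P0:I, P1:M(79), P2:I | bus: BusRdX
[5] P2: store L2 := 73 | P0:I, P1:I, P2:M(73) | bus: BusRdX
[6] P0: load  L2 | P0:S(73), P1:I, P2:S(73) | bus: BusRd,Flush
[7] P0: store L0 := 86 | P0:M(86), P1:I, P2:I | bus: BusRdX
[8] P2: load  L1 | P0:I, P1:S(79), P2:S(79) | bus: BusRd,Flush
[9] P0: load  L4 | P0:S(80), P1:I, P2:I | bus: BusRd
[10] P0: store L3 := 22 | P0:M(22), P1:I, P2:I | bus: BusRdX,Flush
[11] P2: load  L2 | P0:S(73), P1:I, P2:S(73) | bus: none
[12] P2: store L4 := 80 | P0:I, P1:I, P2:M(80) | bus: BusRdX
[13] P1: store L0 := 57 | P0:I, P1:M(57), P2:I | bus: BusRdX,Flush
[14] P1: load  L2 | P0:S(73), P1:S(73), P2:S(73) | bus: BusRd
[15] P2: load  L5 | P0:I, P1:I, P2:S(30) | bus: BusRd
[16] P0: load  L4 | P0:S(80), P1:I, P2:S(80) | bus: BusRd,Flush
[17] P2: load  L5 | P0:I, P1:I, P2:S(30) | bus: none
[18] P2: load  L5 | P0:I, P1:I, P2:S(30) | bus: none
[19] P1: load  L1 | P0:I, P1:S(79), P2:S(79) | bus: none
[20] P1: load  L4 | P0:S(80), P1:S(80), P2:S(80) | bus: BusRd
[21] P1: store L5 := 13 | P0:I, P1:M(13), P2:I | bus: BusRdX
[22] P2: store L2 := 82 | P0:I, P1:I, P2:M(82) | bus: BusRdX
[23] P0: load  L4 | P0:S(80), P1:S(80), P2:S(80) | bus: none
[24] P2: store L0 := 74 | P0:I, P1:I, P2:M(74) | bus: BusRdX,Flush
[25] P1: load  L5 | P0:I, P1:M(13), P2:I | bus: none

invalidations = 4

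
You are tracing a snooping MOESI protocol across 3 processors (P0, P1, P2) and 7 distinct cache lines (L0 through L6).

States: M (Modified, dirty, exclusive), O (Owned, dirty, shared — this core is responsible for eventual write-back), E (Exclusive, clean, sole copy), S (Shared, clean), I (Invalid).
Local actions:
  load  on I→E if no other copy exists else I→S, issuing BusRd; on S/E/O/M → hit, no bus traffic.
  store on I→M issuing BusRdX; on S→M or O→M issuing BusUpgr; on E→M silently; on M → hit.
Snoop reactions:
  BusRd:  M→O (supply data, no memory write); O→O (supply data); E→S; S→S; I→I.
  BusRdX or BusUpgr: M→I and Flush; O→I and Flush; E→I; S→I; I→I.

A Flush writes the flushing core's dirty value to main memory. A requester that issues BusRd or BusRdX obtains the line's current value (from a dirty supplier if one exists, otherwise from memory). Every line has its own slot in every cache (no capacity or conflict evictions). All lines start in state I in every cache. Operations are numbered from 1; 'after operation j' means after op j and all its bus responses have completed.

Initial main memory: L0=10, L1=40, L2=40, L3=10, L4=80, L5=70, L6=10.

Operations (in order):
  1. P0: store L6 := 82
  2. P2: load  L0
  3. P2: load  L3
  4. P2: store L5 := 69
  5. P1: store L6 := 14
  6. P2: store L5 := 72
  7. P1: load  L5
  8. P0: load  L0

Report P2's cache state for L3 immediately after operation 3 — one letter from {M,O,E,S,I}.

state = E

  op1 P0: store L6 := 82 → M/I/I on L6; bus BusRdX; mem=10
  op2 P2: load  L0 → I/I/E on L0; bus BusRd; mem=10
  op3 P2: load  L3 → I/I/E on L3; bus BusRd; mem=10
  op4 P2: store L5 := 69 → I/I/M on L5; bus BusRdX; mem=70
  op5 P1: store L6 := 14 → I/M/I on L6; bus BusRdX Flush; mem=82
  op6 P2: store L5 := 72 → I/I/M on L5; bus (none); mem=70
  op7 P1: load  L5 → I/S/O on L5; bus BusRd; mem=70
  op8 P0: load  L0 → S/I/S on L0; bus BusRd; mem=10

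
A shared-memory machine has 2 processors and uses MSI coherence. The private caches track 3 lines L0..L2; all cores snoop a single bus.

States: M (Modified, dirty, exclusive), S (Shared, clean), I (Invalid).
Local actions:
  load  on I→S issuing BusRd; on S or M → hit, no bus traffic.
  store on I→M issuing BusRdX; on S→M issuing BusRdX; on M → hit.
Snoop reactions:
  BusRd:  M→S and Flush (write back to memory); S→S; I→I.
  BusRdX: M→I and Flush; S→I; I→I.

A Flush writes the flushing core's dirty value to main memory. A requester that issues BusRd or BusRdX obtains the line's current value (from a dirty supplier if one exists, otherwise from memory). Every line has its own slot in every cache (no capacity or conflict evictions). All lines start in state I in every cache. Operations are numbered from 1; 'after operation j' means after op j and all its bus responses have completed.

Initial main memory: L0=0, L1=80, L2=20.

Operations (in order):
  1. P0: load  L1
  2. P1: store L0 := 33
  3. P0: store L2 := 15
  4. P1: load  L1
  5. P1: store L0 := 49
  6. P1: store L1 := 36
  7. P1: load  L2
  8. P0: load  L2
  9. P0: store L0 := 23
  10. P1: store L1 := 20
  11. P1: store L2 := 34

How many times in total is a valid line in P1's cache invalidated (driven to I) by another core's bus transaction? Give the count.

[1] P0: load  L1 | P0:S(80), P1:I | bus: BusRd
[2] P1: store L0 := 33 | P0:I, P1:M(33) | bus: BusRdX
[3] P0: store L2 := 15 | P0:M(15), P1:I | bus: BusRdX
[4] P1: load  L1 | P0:S(80), P1:S(80) | bus: BusRd
[5] P1: store L0 := 49 | P0:I, P1:M(49) | bus: none
[6] P1: store L1 := 36 | P0:I, P1:M(36) | bus: BusRdX
[7] P1: load  L2 | P0:S(15), P1:S(15) | bus: BusRd,Flush
[8] P0: load  L2 | P0:S(15), P1:S(15) | bus: none
[9] P0: store L0 := 23 | P0:M(23), P1:I | bus: BusRdX,Flush
[10] P1: store L1 := 20 | P0:I, P1:M(20) | bus: none
[11] P1: store L2 := 34 | P0:I, P1:M(34) | bus: BusRdX

invalidations = 1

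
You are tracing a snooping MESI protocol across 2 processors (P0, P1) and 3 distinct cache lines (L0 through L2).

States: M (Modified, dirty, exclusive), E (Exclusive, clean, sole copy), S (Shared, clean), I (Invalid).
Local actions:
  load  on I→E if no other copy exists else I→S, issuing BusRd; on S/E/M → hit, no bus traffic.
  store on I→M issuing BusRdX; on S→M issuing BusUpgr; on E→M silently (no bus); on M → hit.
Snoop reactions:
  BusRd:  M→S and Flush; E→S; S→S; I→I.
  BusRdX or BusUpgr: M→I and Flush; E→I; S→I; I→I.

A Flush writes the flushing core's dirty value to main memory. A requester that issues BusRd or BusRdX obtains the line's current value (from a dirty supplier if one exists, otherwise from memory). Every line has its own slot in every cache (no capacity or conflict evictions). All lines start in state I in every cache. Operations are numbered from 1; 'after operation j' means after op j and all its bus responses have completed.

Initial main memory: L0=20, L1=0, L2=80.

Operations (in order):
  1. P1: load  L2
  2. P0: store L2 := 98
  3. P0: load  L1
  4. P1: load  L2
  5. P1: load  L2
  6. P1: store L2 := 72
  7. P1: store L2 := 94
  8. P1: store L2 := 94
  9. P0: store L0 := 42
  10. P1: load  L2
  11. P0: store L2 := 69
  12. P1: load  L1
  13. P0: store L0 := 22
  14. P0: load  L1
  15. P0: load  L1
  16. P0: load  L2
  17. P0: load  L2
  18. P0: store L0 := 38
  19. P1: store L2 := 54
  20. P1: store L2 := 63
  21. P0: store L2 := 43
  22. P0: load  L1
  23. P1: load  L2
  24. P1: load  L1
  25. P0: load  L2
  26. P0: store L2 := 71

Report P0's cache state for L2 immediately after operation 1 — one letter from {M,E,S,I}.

[1] P1: load  L2 | P0:I, P1:E(80) | bus: BusRd
[2] P0: store L2 := 98 | P0:M(98), P1:I | bus: BusRdX
[3] P0: load  L1 | P0:E(0), P1:I | bus: BusRd
[4] P1: load  L2 | P0:S(98), P1:S(98) | bus: BusRd,Flush
[5] P1: load  L2 | P0:S(98), P1:S(98) | bus: none
[6] P1: store L2 := 72 | P0:I, P1:M(72) | bus: BusUpgr
[7] P1: store L2 := 94 | P0:I, P1:M(94) | bus: none
[8] P1: store L2 := 94 | P0:I, P1:M(94) | bus: none
[9] P0: store L0 := 42 | P0:M(42), P1:I | bus: BusRdX
[10] P1: load  L2 | P0:I, P1:M(94) | bus: none
[11] P0: store L2 := 69 | P0:M(69), P1:I | bus: BusRdX,Flush
[12] P1: load  L1 | P0:S(0), P1:S(0) | bus: BusRd
[13] P0: store L0 := 22 | P0:M(22), P1:I | bus: none
[14] P0: load  L1 | P0:S(0), P1:S(0) | bus: none
[15] P0: load  L1 | P0:S(0), P1:S(0) | bus: none
[16] P0: load  L2 | P0:M(69), P1:I | bus: none
[17] P0: load  L2 | P0:M(69), P1:I | bus: none
[18] P0: store L0 := 38 | P0:M(38), P1:I | bus: none
[19] P1: store L2 := 54 | P0:I, P1:M(54) | bus: BusRdX,Flush
[20] P1: store L2 := 63 | P0:I, P1:M(63) | bus: none
[21] P0: store L2 := 43 | P0:M(43), P1:I | bus: BusRdX,Flush
[22] P0: load  L1 | P0:S(0), P1:S(0) | bus: none
[23] P1: load  L2 | P0:S(43), P1:S(43) | bus: BusRd,Flush
[24] P1: load  L1 | P0:S(0), P1:S(0) | bus: none
[25] P0: load  L2 | P0:S(43), P1:S(43) | bus: none
[26] P0: store L2 := 71 | P0:M(71), P1:I | bus: BusUpgr

state = I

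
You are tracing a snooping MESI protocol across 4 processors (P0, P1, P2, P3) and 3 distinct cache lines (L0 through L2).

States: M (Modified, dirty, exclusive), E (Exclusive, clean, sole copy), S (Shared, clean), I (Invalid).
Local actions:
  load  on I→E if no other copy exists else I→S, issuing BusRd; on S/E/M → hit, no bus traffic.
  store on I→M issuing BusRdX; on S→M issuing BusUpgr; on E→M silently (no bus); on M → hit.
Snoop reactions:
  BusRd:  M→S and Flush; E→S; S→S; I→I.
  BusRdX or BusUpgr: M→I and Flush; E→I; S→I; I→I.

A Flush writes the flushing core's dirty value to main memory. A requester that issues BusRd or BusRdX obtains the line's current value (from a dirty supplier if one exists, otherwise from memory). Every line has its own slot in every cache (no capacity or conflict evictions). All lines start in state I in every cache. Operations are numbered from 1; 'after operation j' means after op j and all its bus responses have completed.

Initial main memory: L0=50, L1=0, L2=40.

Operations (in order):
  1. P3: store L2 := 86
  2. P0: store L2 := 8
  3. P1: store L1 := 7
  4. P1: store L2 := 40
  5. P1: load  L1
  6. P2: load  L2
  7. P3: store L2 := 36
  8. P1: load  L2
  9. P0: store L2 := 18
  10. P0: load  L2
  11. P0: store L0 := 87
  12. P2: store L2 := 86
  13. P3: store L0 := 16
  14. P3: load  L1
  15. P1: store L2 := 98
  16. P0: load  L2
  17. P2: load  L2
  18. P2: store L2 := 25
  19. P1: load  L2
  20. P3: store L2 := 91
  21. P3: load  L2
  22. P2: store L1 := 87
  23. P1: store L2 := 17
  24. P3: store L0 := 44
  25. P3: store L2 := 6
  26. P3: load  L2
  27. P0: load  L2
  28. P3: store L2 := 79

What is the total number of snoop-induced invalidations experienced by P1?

[1] P3: store L2 := 86 | P0:I, P1:I, P2:I, P3:M(86) | bus: BusRdX
[2] P0: store L2 := 8 | P0:M(8), P1:I, P2:I, P3:I | bus: BusRdX,Flush
[3] P1: store L1 := 7 | P0:I, P1:M(7), P2:I, P3:I | bus: BusRdX
[4] P1: store L2 := 40 | P0:I, P1:M(40), P2:I, P3:I | bus: BusRdX,Flush
[5] P1: load  L1 | P0:I, P1:M(7), P2:I, P3:I | bus: none
[6] P2: load  L2 | P0:I, P1:S(40), P2:S(40), P3:I | bus: BusRd,Flush
[7] P3: store L2 := 36 | P0:I, P1:I, P2:I, P3:M(36) | bus: BusRdX
[8] P1: load  L2 | P0:I, P1:S(36), P2:I, P3:S(36) | bus: BusRd,Flush
[9] P0: store L2 := 18 | P0:M(18), P1:I, P2:I, P3:I | bus: BusRdX
[10] P0: load  L2 | P0:M(18), P1:I, P2:I, P3:I | bus: none
[11] P0: store L0 := 87 | P0:M(87), P1:I, P2:I, P3:I | bus: BusRdX
[12] P2: store L2 := 86 | P0:I, P1:I, P2:M(86), P3:I | bus: BusRdX,Flush
[13] P3: store L0 := 16 | P0:I, P1:I, P2:I, P3:M(16) | bus: BusRdX,Flush
[14] P3: load  L1 | P0:I, P1:S(7), P2:I, P3:S(7) | bus: BusRd,Flush
[15] P1: store L2 := 98 | P0:I, P1:M(98), P2:I, P3:I | bus: BusRdX,Flush
[16] P0: load  L2 | P0:S(98), P1:S(98), P2:I, P3:I | bus: BusRd,Flush
[17] P2: load  L2 | P0:S(98), P1:S(98), P2:S(98), P3:I | bus: BusRd
[18] P2: store L2 := 25 | P0:I, P1:I, P2:M(25), P3:I | bus: BusUpgr
[19] P1: load  L2 | P0:I, P1:S(25), P2:S(25), P3:I | bus: BusRd,Flush
[20] P3: store L2 := 91 | P0:I, P1:I, P2:I, P3:M(91) | bus: BusRdX
[21] P3: load  L2 | P0:I, P1:I, P2:I, P3:M(91) | bus: none
[22] P2: store L1 := 87 | P0:I, P1:I, P2:M(87), P3:I | bus: BusRdX
[23] P1: store L2 := 17 | P0:I, P1:M(17), P2:I, P3:I | bus: BusRdX,Flush
[24] P3: store L0 := 44 | P0:I, P1:I, P2:I, P3:M(44) | bus: none
[25] P3: store L2 := 6 | P0:I, P1:I, P2:I, P3:M(6) | bus: BusRdX,Flush
[26] P3: load  L2 | P0:I, P1:I, P2:I, P3:M(6) | bus: none
[27] P0: load  L2 | P0:S(6), P1:I, P2:I, P3:S(6) | bus: BusRd,Flush
[28] P3: store L2 := 79 | P0:I, P1:I, P2:I, P3:M(79) | bus: BusUpgr

invalidations = 6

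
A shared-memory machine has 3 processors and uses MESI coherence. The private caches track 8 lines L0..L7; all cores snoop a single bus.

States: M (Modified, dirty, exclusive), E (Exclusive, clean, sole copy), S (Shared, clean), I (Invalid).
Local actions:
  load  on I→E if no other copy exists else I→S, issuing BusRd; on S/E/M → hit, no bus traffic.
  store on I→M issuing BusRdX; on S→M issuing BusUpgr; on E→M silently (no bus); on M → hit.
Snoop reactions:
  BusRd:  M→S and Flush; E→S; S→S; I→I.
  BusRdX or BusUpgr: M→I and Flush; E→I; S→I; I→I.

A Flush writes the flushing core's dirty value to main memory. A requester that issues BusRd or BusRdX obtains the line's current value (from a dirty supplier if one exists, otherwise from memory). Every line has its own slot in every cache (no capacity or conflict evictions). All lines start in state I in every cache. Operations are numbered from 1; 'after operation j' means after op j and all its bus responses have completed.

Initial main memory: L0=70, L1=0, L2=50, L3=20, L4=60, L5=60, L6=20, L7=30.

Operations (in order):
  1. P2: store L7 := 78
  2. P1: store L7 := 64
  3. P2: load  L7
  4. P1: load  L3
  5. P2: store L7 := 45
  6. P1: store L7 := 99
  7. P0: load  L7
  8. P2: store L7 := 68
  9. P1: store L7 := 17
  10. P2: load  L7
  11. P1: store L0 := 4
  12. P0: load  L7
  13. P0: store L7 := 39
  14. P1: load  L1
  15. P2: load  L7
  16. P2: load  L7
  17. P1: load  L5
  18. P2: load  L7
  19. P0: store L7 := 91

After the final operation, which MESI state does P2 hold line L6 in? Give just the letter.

[1] P2: store L7 := 78 | P0:I, P1:I, P2:M(78) | bus: BusRdX
[2] P1: store L7 := 64 | P0:I, P1:M(64), P2:I | bus: BusRdX,Flush
[3] P2: load  L7 | P0:I, P1:S(64), P2:S(64) | bus: BusRd,Flush
[4] P1: load  L3 | P0:I, P1:E(20), P2:I | bus: BusRd
[5] P2: store L7 := 45 | P0:I, P1:I, P2:M(45) | bus: BusUpgr
[6] P1: store L7 := 99 | P0:I, P1:M(99), P2:I | bus: BusRdX,Flush
[7] P0: load  L7 | P0:S(99), P1:S(99), P2:I | bus: BusRd,Flush
[8] P2: store L7 := 68 | P0:I, P1:I, P2:M(68) | bus: BusRdX
[9] P1: store L7 := 17 | P0:I, P1:M(17), P2:I | bus: BusRdX,Flush
[10] P2: load  L7 | P0:I, P1:S(17), P2:S(17) | bus: BusRd,Flush
[11] P1: store L0 := 4 | P0:I, P1:M(4), P2:I | bus: BusRdX
[12] P0: load  L7 | P0:S(17), P1:S(17), P2:S(17) | bus: BusRd
[13] P0: store L7 := 39 | P0:M(39), P1:I, P2:I | bus: BusUpgr
[14] P1: load  L1 | P0:I, P1:E(0), P2:I | bus: BusRd
[15] P2: load  L7 | P0:S(39), P1:I, P2:S(39) | bus: BusRd,Flush
[16] P2: load  L7 | P0:S(39), P1:I, P2:S(39) | bus: none
[17] P1: load  L5 | P0:I, P1:E(60), P2:I | bus: BusRd
[18] P2: load  L7 | P0:S(39), P1:I, P2:S(39) | bus: none
[19] P0: store L7 := 91 | P0:M(91), P1:I, P2:I | bus: BusUpgr

state = I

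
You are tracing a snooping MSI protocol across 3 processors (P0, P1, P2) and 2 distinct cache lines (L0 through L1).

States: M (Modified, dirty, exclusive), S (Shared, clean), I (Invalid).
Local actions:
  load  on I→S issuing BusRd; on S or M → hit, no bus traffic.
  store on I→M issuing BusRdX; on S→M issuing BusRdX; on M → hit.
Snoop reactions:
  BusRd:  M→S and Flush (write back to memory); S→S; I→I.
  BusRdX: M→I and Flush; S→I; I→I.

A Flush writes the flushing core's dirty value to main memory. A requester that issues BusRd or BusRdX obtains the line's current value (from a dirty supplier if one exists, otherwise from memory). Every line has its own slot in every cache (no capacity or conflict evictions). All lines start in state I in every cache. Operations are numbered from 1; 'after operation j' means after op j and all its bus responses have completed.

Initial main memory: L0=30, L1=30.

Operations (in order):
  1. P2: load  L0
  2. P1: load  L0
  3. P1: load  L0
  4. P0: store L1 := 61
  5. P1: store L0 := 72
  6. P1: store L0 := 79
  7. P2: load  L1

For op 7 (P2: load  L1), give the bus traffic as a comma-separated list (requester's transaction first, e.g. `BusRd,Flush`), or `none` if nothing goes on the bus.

bus = BusRd,Flush

step 1: P2: load  L0  ⟶  IIS  (L0)  txn=BusRd  M[L0]=30
step 2: P1: load  L0  ⟶  ISS  (L0)  txn=BusRd  M[L0]=30
step 3: P1: load  L0  ⟶  ISS  (L0)  txn=∅  M[L0]=30
step 4: P0: store L1 := 61  ⟶  MII  (L1)  txn=BusRdX  M[L1]=30
step 5: P1: store L0 := 72  ⟶  IMI  (L0)  txn=BusRdX  M[L0]=30
step 6: P1: store L0 := 79  ⟶  IMI  (L0)  txn=∅  M[L0]=30
step 7: P2: load  L1  ⟶  SIS  (L1)  txn=BusRd+Flush  M[L1]=61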